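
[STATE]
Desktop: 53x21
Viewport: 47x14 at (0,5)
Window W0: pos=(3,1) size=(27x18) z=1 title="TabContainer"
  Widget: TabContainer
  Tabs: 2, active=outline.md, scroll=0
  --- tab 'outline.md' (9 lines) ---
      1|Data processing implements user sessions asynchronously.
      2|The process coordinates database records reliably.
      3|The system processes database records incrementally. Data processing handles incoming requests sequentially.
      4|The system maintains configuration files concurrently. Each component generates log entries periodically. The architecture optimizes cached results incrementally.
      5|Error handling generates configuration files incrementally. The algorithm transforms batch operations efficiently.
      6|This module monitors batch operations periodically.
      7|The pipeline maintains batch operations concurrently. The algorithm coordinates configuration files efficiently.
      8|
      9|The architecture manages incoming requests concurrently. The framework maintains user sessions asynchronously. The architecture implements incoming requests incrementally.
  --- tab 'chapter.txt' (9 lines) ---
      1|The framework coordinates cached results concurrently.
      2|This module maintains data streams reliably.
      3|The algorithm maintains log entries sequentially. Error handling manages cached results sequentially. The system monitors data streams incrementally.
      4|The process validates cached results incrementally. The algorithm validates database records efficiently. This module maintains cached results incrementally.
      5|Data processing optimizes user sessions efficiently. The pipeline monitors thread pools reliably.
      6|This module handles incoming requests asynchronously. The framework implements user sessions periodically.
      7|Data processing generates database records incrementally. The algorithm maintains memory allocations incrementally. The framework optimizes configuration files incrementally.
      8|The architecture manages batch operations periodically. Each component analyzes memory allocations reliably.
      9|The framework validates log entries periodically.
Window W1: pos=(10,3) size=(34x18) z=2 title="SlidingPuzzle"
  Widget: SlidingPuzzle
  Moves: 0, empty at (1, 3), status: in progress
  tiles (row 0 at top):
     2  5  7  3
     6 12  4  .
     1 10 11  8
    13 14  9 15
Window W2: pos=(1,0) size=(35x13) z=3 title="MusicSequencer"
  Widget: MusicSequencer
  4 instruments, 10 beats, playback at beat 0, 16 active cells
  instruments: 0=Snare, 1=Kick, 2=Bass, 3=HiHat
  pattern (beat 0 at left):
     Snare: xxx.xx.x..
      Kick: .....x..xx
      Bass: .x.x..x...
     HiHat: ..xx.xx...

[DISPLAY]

 ┃  Kick·····█··██                 ┃───────┨   
 ┃  Bass·█·█··█···                 ┃       ┃   
 ┃ HiHat··██·██···                 ┃       ┃   
 ┃                                 ┃       ┃   
 ┃                                 ┃       ┃   
 ┃                                 ┃       ┃   
 ┃                                 ┃       ┃   
 ┗━━━━━━━━━━━━━━━━━━━━━━━━━━━━━━━━━┛       ┃   
   ┃      ┃│ 13 │ 14 │  9 │ 15 │           ┃   
   ┃The ar┃└────┴────┴────┴────┘           ┃   
   ┃      ┃Moves: 0                        ┃   
   ┃      ┃                                ┃   
   ┃      ┃                                ┃   
   ┗━━━━━━┃                                ┃   


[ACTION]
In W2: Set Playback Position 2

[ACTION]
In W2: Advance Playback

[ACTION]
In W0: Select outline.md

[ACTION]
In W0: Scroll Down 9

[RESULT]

 ┃  Kick·····█··██                 ┃───────┨   
 ┃  Bass·█·█··█···                 ┃       ┃   
 ┃ HiHat··██·██···                 ┃       ┃   
 ┃                                 ┃       ┃   
 ┃                                 ┃       ┃   
 ┃                                 ┃       ┃   
 ┃                                 ┃       ┃   
 ┗━━━━━━━━━━━━━━━━━━━━━━━━━━━━━━━━━┛       ┃   
   ┃      ┃│ 13 │ 14 │  9 │ 15 │           ┃   
   ┃      ┃└────┴────┴────┴────┘           ┃   
   ┃      ┃Moves: 0                        ┃   
   ┃      ┃                                ┃   
   ┃      ┃                                ┃   
   ┗━━━━━━┃                                ┃   


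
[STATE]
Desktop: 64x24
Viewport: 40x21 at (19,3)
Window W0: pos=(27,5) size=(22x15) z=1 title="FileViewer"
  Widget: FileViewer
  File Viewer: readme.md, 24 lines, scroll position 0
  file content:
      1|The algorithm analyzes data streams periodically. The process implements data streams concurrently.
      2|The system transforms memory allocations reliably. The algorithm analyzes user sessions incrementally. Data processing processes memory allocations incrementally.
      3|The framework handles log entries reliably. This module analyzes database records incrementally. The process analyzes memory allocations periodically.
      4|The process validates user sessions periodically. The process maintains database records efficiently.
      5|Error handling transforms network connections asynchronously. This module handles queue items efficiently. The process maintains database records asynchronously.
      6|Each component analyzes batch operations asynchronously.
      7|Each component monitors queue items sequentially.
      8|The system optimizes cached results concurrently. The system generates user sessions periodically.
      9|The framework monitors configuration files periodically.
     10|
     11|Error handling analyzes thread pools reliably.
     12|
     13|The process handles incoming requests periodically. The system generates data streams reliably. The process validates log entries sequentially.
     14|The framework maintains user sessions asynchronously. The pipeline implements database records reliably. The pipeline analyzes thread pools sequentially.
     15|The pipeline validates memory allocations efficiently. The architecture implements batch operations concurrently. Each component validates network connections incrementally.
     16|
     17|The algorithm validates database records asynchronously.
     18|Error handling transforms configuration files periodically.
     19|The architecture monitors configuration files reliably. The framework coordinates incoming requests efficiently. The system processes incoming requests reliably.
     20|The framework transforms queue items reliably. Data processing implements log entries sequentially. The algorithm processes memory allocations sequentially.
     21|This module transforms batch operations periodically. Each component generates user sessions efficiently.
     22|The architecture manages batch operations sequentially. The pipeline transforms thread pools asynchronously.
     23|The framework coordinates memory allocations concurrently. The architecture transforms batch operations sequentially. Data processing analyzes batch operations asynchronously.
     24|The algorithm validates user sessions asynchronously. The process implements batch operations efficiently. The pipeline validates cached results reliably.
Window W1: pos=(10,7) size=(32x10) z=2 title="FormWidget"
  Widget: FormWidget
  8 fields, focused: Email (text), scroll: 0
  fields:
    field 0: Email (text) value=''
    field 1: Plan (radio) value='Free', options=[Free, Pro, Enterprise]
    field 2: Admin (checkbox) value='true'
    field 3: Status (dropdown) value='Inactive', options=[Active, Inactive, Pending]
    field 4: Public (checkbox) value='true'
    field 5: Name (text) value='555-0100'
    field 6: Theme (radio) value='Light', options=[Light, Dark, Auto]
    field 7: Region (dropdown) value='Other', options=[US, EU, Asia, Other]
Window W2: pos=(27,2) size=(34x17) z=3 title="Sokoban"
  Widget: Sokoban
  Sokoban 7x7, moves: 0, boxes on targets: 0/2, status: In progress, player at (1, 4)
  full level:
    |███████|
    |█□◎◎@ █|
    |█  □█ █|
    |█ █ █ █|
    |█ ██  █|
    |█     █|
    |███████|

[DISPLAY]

        ┃ Sokoban                       
        ┠───────────────────────────────
        ┃███████                        
        ┃█□◎◎@ █                        
━━━━━━━━┃█  □█ █                        
get     ┃█ █ █ █                        
────────┃█ ██  █                        
      [ ┃█     █                        
      (●┃███████                        
      [x┃Moves: 0  0/2                  
:     [I┃                               
:     [x┃                               
      [5┃                               
━━━━━━━━┃                               
        ┃                               
        ┗━━━━━━━━━━━━━━━━━━━━━━━━━━━━━━━
        ┗━━━━━━━━━━━━━━━━━━━━┛          
                                        
                                        
                                        
                                        


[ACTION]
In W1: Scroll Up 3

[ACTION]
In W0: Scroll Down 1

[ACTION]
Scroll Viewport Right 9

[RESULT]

   ┃ Sokoban                        ┃   
   ┠────────────────────────────────┨   
   ┃███████                         ┃   
   ┃█□◎◎@ █                         ┃   
━━━┃█  □█ █                         ┃   
   ┃█ █ █ █                         ┃   
───┃█ ██  █                         ┃   
 [ ┃█     █                         ┃   
 (●┃███████                         ┃   
 [x┃Moves: 0  0/2                   ┃   
 [I┃                                ┃   
 [x┃                                ┃   
 [5┃                                ┃   
━━━┃                                ┃   
   ┃                                ┃   
   ┗━━━━━━━━━━━━━━━━━━━━━━━━━━━━━━━━┛   
   ┗━━━━━━━━━━━━━━━━━━━━┛               
                                        
                                        
                                        
                                        


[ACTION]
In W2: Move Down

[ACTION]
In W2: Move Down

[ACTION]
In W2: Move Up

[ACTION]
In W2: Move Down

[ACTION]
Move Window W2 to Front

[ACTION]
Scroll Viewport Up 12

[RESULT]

                                        
                                        
   ┏━━━━━━━━━━━━━━━━━━━━━━━━━━━━━━━━┓   
   ┃ Sokoban                        ┃   
   ┠────────────────────────────────┨   
   ┃███████                         ┃   
   ┃█□◎◎@ █                         ┃   
━━━┃█  □█ █                         ┃   
   ┃█ █ █ █                         ┃   
───┃█ ██  █                         ┃   
 [ ┃█     █                         ┃   
 (●┃███████                         ┃   
 [x┃Moves: 0  0/2                   ┃   
 [I┃                                ┃   
 [x┃                                ┃   
 [5┃                                ┃   
━━━┃                                ┃   
   ┃                                ┃   
   ┗━━━━━━━━━━━━━━━━━━━━━━━━━━━━━━━━┛   
   ┗━━━━━━━━━━━━━━━━━━━━┛               
                                        


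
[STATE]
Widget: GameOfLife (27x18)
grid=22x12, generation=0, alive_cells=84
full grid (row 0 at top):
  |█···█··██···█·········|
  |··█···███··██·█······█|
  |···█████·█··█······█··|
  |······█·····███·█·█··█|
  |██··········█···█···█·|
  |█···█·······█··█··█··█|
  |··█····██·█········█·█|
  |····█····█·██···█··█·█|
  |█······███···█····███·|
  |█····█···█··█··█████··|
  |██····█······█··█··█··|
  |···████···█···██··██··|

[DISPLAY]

Gen: 0                     
█···█··██···█·········     
··█···███··██·█······█     
···█████·█··█······█··     
······█·····███·█·█··█     
██··········█···█···█·     
█···█·······█··█··█··█     
··█····██·█········█·█     
····█····█·██···█··█·█     
█······███···█····███·     
█····█···█··█··█████··     
██····█······█··█··█··     
···████···█···██··██··     
                           
                           
                           
                           
                           


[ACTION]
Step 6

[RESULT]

Gen: 6                     
··········████········     
···██···█·····█····█··     
··██·█·····█··██··█·█·     
··█····█···█·········█     
··█····█··█···········     
·······█······█····█··     
··········█··███··█··█     
·······████·····█··██·     
············███·██····     
██·····█·██···█·█·····     
██·····█·█············     
········█·············     
                           
                           
                           
                           
                           


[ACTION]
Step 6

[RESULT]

Gen: 12                    
···█··················     
····█······█·······██·     
···█···█···█·······██·     
···█···█···█··········     
····█···█·········█···     
·····█···█·······███··     
·····█···█·······█··█·     
·······█···██·····███·     
············███····█··     
██·············█······     
██··········█·██······     
·········██·██········     
                           
                           
                           
                           
                           


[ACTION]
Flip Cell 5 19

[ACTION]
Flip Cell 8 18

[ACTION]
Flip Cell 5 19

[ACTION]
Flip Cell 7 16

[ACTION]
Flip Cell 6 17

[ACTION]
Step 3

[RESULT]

Gen: 15                    
······················     
···██··············█··     
···█·██·█··██······█··     
······█·█·█···········     
····████·█············     
····██████·········███     
····█████·██····█·█·█·     
·········███··█·█·█·██     
··············██··██··     
██············███·····     
██············██······     
··············██······     
                           
                           
                           
                           
                           


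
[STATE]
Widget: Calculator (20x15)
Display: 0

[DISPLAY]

                   0
┌───┬───┬───┬───┐   
│ 7 │ 8 │ 9 │ ÷ │   
├───┼───┼───┼───┤   
│ 4 │ 5 │ 6 │ × │   
├───┼───┼───┼───┤   
│ 1 │ 2 │ 3 │ - │   
├───┼───┼───┼───┤   
│ 0 │ . │ = │ + │   
├───┼───┼───┼───┤   
│ C │ MC│ MR│ M+│   
└───┴───┴───┴───┘   
                    
                    
                    


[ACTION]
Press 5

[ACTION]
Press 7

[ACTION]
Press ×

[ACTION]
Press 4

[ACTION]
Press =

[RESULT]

                 228
┌───┬───┬───┬───┐   
│ 7 │ 8 │ 9 │ ÷ │   
├───┼───┼───┼───┤   
│ 4 │ 5 │ 6 │ × │   
├───┼───┼───┼───┤   
│ 1 │ 2 │ 3 │ - │   
├───┼───┼───┼───┤   
│ 0 │ . │ = │ + │   
├───┼───┼───┼───┤   
│ C │ MC│ MR│ M+│   
└───┴───┴───┴───┘   
                    
                    
                    


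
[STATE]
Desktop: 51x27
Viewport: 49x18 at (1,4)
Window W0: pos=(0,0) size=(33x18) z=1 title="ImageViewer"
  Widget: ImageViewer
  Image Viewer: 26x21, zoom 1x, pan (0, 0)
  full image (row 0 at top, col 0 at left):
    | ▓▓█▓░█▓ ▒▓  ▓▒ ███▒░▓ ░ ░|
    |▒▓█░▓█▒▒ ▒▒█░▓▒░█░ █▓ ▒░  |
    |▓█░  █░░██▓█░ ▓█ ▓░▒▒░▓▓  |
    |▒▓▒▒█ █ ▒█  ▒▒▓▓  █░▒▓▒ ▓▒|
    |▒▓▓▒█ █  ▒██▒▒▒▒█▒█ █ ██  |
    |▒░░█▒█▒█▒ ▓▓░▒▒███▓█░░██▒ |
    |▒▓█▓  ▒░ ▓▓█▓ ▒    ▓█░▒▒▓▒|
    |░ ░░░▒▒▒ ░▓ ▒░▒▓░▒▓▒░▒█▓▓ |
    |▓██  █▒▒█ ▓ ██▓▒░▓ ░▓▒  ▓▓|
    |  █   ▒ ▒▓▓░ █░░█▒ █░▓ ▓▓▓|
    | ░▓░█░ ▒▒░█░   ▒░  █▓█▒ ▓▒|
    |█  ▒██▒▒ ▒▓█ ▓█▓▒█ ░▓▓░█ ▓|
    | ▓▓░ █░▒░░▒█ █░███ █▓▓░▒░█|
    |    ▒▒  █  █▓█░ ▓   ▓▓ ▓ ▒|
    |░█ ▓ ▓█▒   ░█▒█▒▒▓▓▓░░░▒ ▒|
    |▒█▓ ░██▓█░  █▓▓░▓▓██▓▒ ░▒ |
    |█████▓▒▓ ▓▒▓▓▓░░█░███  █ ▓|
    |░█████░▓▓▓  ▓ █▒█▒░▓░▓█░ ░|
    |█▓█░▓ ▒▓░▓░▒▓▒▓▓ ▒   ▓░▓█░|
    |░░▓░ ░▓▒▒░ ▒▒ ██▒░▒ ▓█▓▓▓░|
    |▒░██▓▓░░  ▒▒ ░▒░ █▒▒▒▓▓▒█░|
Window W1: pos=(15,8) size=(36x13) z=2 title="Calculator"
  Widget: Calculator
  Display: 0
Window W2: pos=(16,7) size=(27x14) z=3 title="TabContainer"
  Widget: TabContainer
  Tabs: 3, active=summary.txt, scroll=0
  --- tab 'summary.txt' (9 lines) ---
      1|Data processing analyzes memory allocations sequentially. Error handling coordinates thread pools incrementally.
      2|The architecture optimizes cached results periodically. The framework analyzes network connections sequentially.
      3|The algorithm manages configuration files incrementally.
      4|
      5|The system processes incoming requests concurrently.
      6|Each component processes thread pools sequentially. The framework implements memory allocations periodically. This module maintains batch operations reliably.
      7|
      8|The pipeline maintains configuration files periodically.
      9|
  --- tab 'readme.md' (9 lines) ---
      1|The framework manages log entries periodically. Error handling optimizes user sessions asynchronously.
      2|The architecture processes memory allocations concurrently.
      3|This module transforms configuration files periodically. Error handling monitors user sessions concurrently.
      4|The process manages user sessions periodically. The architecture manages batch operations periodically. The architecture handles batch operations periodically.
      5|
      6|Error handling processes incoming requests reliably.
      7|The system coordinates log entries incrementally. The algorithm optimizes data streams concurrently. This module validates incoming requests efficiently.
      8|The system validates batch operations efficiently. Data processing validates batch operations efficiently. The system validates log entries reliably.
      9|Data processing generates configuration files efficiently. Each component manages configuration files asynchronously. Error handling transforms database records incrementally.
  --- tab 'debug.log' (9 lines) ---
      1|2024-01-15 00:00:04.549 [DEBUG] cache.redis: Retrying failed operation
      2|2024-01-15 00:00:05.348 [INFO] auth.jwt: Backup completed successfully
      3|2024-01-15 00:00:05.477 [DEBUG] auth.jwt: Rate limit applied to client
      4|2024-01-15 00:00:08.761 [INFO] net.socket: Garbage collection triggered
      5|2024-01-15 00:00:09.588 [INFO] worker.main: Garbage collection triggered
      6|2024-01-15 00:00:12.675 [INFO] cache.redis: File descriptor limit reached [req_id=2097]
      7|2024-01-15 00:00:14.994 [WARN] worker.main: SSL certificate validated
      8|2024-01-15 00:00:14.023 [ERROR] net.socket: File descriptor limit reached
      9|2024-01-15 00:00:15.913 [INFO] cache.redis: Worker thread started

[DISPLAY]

▒▓█░▓█▒▒ ▒▒█░▓▒░█░ █▓ ▒░       ┃                 
▓█░  █░░██▓█░ ▓█ ▓░▒▒░▓▓       ┃                 
▒▓▒▒█ █ ▒█  ▒▒▓▓  █░▒▓▒ ▓▒     ┃                 
▒▓▓▒█ █  ▒██▒▒▒┏━━━━━━━━━━━━━━━━━━━━━━━━━┓       
▒░░█▒█▒█▒ ▓▓░▒┏┃ TabContainer            ┃━━━━━━━
▒▓█▓  ▒░ ▓▓█▓ ┃┠─────────────────────────┨       
░ ░░░▒▒▒ ░▓ ▒░┠┃[summary.txt]│ readme.md ┃───────
▓██  █▒▒█ ▓ ██┃┃─────────────────────────┃      0
  █   ▒ ▒▓▓░ █┃┃Data processing analyzes ┃       
 ░▓░█░ ▒▒░█░  ┃┃The architecture optimize┃       
█  ▒██▒▒ ▒▓█ ▓┃┃The algorithm manages con┃       
 ▓▓░ █░▒░░▒█ █┃┃                         ┃       
    ▒▒  █  █▓█┃┃The system processes inco┃       
━━━━━━━━━━━━━━┃┃Each component processes ┃       
              ┃┃                         ┃       
              ┃┃The pipeline maintains co┃       
              ┗┗━━━━━━━━━━━━━━━━━━━━━━━━━┛━━━━━━━
                                                 


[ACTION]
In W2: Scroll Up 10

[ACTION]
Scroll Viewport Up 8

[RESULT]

━━━━━━━━━━━━━━━━━━━━━━━━━━━━━━━┓                 
 ImageViewer                   ┃                 
───────────────────────────────┨                 
 ▓▓█▓░█▓ ▒▓  ▓▒ ███▒░▓ ░ ░     ┃                 
▒▓█░▓█▒▒ ▒▒█░▓▒░█░ █▓ ▒░       ┃                 
▓█░  █░░██▓█░ ▓█ ▓░▒▒░▓▓       ┃                 
▒▓▒▒█ █ ▒█  ▒▒▓▓  █░▒▓▒ ▓▒     ┃                 
▒▓▓▒█ █  ▒██▒▒▒┏━━━━━━━━━━━━━━━━━━━━━━━━━┓       
▒░░█▒█▒█▒ ▓▓░▒┏┃ TabContainer            ┃━━━━━━━
▒▓█▓  ▒░ ▓▓█▓ ┃┠─────────────────────────┨       
░ ░░░▒▒▒ ░▓ ▒░┠┃[summary.txt]│ readme.md ┃───────
▓██  █▒▒█ ▓ ██┃┃─────────────────────────┃      0
  █   ▒ ▒▓▓░ █┃┃Data processing analyzes ┃       
 ░▓░█░ ▒▒░█░  ┃┃The architecture optimize┃       
█  ▒██▒▒ ▒▓█ ▓┃┃The algorithm manages con┃       
 ▓▓░ █░▒░░▒█ █┃┃                         ┃       
    ▒▒  █  █▓█┃┃The system processes inco┃       
━━━━━━━━━━━━━━┃┃Each component processes ┃       


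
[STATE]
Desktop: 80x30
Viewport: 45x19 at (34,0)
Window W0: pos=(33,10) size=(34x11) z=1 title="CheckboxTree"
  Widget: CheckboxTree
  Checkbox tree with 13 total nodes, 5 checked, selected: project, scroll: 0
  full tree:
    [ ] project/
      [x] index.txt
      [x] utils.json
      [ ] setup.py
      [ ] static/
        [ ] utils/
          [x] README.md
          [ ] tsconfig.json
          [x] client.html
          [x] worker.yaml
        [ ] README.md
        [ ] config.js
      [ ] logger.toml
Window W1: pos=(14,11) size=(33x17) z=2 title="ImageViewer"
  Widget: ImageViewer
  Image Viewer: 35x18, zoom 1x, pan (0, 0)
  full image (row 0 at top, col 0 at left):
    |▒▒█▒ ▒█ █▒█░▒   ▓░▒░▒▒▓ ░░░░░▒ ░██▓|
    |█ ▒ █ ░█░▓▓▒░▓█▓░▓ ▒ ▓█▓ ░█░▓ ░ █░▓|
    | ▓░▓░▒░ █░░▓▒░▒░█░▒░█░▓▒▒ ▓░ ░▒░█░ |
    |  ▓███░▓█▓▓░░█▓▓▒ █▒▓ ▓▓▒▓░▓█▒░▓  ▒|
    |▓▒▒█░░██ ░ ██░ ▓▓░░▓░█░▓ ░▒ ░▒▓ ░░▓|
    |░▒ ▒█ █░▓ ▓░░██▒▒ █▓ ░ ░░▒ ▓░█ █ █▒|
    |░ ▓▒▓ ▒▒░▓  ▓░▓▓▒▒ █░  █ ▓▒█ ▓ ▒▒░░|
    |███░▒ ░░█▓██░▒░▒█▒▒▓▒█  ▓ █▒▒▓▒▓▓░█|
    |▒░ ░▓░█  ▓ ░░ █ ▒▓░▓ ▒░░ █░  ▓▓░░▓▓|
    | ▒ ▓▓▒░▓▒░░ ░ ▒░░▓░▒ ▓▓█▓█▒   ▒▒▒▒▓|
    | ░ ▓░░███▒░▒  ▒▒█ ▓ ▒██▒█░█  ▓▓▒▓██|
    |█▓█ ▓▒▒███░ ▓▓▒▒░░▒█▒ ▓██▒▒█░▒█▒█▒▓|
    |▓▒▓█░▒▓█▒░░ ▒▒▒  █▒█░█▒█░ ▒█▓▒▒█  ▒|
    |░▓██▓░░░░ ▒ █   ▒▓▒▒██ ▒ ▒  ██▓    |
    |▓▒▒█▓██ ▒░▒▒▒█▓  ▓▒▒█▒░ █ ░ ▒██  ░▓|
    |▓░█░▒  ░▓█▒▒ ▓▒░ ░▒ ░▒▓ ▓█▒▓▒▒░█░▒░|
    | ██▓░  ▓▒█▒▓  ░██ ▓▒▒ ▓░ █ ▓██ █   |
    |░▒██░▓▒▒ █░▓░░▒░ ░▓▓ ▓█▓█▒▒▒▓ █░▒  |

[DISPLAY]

                                             
                                             
                                             
                                             
                                             
                                             
                                             
                                             
                                             
                                             
━━━━━━━━━━━━━━━━━━━━━━━━━━━━━━━━┓            
━━━━━━━━━━━━┓                   ┃            
            ┃───────────────────┨            
────────────┨                   ┃            
░▒▒▓ ░░░░░▒ ┃txt                ┃            
▒ ▓█▓ ░█░▓ ░┃json               ┃            
░█░▓▒▒ ▓░ ░▒┃py                 ┃            
▒▓ ▓▓▒▓░▓█▒░┃/                  ┃            
▓░█░▓ ░▒ ░▒▓┃s/                 ┃            


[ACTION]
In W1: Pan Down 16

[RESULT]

                                             
                                             
                                             
                                             
                                             
                                             
                                             
                                             
                                             
                                             
━━━━━━━━━━━━━━━━━━━━━━━━━━━━━━━━┓            
━━━━━━━━━━━━┓                   ┃            
            ┃───────────────────┨            
────────────┨                   ┃            
▒▒ ▓░ █ ▓██ ┃txt                ┃            
▓ ▓█▓█▒▒▒▓ █┃json               ┃            
            ┃py                 ┃            
            ┃/                  ┃            
            ┃s/                 ┃            


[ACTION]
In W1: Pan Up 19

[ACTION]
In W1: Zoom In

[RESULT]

                                             
                                             
                                             
                                             
                                             
                                             
                                             
                                             
                                             
                                             
━━━━━━━━━━━━━━━━━━━━━━━━━━━━━━━━┓            
━━━━━━━━━━━━┓                   ┃            
            ┃───────────────────┨            
────────────┨                   ┃            
▒██░░▒▒     ┃txt                ┃            
▒██░░▒▒     ┃json               ┃            
▓▓▓▒▒░░▓▓██▓┃py                 ┃            
▓▓▓▒▒░░▓▓██▓┃/                  ┃            
░░░▓▓▒▒░░▒▒░┃s/                 ┃            


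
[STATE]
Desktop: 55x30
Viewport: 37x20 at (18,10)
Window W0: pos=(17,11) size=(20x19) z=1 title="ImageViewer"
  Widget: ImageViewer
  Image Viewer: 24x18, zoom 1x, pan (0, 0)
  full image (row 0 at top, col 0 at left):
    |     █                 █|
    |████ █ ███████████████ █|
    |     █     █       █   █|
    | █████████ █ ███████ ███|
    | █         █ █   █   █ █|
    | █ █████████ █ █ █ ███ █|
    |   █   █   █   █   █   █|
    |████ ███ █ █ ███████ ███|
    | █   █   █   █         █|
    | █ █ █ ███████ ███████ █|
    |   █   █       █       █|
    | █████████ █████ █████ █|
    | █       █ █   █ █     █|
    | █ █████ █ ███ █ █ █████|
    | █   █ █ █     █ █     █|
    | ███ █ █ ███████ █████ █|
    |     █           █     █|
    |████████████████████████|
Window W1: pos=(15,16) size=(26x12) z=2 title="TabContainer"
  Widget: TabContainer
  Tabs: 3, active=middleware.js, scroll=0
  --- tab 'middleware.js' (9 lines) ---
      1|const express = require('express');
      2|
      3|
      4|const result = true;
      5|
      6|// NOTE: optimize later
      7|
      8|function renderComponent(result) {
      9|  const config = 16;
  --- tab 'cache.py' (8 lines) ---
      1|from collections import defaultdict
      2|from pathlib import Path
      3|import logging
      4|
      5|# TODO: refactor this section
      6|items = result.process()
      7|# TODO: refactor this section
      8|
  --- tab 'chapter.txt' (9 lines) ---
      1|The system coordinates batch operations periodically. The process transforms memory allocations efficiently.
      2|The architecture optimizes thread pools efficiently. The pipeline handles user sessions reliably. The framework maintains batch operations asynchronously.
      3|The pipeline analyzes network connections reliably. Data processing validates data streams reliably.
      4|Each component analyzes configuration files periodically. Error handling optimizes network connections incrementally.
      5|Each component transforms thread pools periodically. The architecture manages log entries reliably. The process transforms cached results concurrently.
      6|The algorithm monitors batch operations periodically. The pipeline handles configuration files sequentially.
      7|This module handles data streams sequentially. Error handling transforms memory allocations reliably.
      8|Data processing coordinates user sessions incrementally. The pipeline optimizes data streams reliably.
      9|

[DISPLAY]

                                     
━━━━━━━━━━━━━━━━━━┓                  
 ImageViewer      ┃                  
──────────────────┨                  
     █            ┃                  
████ █ ███████████┃                  
━━━━━━━━━━━━━━━━━━━━━━┓              
abContainer           ┃              
──────────────────────┨              
iddleware.js]│ cache.p┃              
──────────────────────┃              
nst express = require(┃              
                      ┃              
                      ┃              
nst result = true;    ┃              
                      ┃              
 NOTE: optimize later ┃              
━━━━━━━━━━━━━━━━━━━━━━┛              
 █   █ █ █     █ █┃                  
━━━━━━━━━━━━━━━━━━┛                  


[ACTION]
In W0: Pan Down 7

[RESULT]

                                     
━━━━━━━━━━━━━━━━━━┓                  
 ImageViewer      ┃                  
──────────────────┨                  
████ ███ █ █ █████┃                  
 █   █   █   █    ┃                  
━━━━━━━━━━━━━━━━━━━━━━┓              
abContainer           ┃              
──────────────────────┨              
iddleware.js]│ cache.p┃              
──────────────────────┃              
nst express = require(┃              
                      ┃              
                      ┃              
nst result = true;    ┃              
                      ┃              
 NOTE: optimize later ┃              
━━━━━━━━━━━━━━━━━━━━━━┛              
                  ┃                  
━━━━━━━━━━━━━━━━━━┛                  


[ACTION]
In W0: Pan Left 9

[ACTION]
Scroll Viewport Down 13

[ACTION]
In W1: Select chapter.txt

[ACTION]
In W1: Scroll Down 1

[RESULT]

                                     
━━━━━━━━━━━━━━━━━━┓                  
 ImageViewer      ┃                  
──────────────────┨                  
████ ███ █ █ █████┃                  
 █   █   █   █    ┃                  
━━━━━━━━━━━━━━━━━━━━━━┓              
abContainer           ┃              
──────────────────────┨              
iddleware.js │ cache.p┃              
──────────────────────┃              
e architecture optimiz┃              
e pipeline analyzes ne┃              
ch component analyzes ┃              
ch component transform┃              
e algorithm monitors b┃              
is module handles data┃              
━━━━━━━━━━━━━━━━━━━━━━┛              
                  ┃                  
━━━━━━━━━━━━━━━━━━┛                  


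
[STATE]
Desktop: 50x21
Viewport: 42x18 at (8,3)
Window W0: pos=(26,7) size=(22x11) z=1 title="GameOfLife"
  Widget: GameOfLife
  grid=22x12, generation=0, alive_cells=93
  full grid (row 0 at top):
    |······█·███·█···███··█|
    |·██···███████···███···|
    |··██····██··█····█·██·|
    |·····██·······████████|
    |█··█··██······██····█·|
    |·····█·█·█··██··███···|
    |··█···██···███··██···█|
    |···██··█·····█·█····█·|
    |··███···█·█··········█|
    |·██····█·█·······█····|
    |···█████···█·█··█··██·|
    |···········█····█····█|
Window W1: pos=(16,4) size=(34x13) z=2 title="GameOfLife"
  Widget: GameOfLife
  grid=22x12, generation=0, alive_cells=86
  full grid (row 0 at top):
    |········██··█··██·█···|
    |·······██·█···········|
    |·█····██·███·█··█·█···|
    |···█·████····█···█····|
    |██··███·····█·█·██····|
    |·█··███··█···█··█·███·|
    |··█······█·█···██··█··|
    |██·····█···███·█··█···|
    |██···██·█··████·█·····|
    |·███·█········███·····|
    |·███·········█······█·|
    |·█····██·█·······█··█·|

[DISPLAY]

                                          
        ┏━━━━━━━━━━━━━━━━━━━━━━━━━━━━━━━━┓
        ┃ GameOfLife                     ┃
        ┠────────────────────────────────┨
        ┃Gen: 0                          ┃
        ┃·█····██·███·█··█·█···          ┃
        ┃···█·████····█···█····          ┃
        ┃██··███·····█·█·██····          ┃
        ┃·█··███··█···█··█·███·          ┃
        ┃··█······█·█···██··█··          ┃
        ┃██·····█···███·█··█···          ┃
        ┃██···██·█··████·█·····          ┃
        ┃·███·█········███·····          ┃
        ┗━━━━━━━━━━━━━━━━━━━━━━━━━━━━━━━━┛
                  ┗━━━━━━━━━━━━━━━━━━━━┛  
                                          
                                          
                                          


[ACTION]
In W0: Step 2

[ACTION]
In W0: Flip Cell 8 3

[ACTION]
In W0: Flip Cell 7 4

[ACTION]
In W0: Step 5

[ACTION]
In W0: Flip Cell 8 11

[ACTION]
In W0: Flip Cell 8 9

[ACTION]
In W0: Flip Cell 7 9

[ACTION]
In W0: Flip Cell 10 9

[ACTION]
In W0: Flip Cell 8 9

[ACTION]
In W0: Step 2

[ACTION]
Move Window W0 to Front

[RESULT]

                                          
        ┏━━━━━━━━━━━━━━━━━━━━━━━━━━━━━━━━┓
        ┃ GameOfLife                     ┃
        ┠────────────────────────────────┨
        ┃Gen: 0   ┏━━━━━━━━━━━━━━━━━━━━┓ ┃
        ┃·█····██·┃ GameOfLife         ┃ ┃
        ┃···█·████┠────────────────────┨ ┃
        ┃██··███··┃Gen: 9              ┃ ┃
        ┃·█··███··┃······█··█·····█····┃ ┃
        ┃··█······┃······███····█······┃ ┃
        ┃██·····█·┃···███·█···████·····┃ ┃
        ┃██···██·█┃··███··██·█··█······┃ ┃
        ┃·███·█···┃·█·█····█···█·······┃ ┃
        ┗━━━━━━━━━┃█···█·······█·······┃━┛
                  ┗━━━━━━━━━━━━━━━━━━━━┛  
                                          
                                          
                                          
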